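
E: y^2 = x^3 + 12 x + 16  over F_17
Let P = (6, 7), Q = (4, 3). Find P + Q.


P != Q, so use the chord formula.
s = (y2 - y1) / (x2 - x1) = (13) / (15) mod 17 = 2
x3 = s^2 - x1 - x2 mod 17 = 2^2 - 6 - 4 = 11
y3 = s (x1 - x3) - y1 mod 17 = 2 * (6 - 11) - 7 = 0

P + Q = (11, 0)


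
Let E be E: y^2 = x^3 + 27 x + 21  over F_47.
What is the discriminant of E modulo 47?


4 a^3 + 27 b^2 = 4*27^3 + 27*21^2 = 78732 + 11907 = 90639
Delta = -16 * (90639) = -1450224
Delta mod 47 = 8

Delta = 8 (mod 47)


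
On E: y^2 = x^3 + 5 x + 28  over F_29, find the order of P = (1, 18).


Compute successive multiples of P until we hit O:
  1P = (1, 18)
  2P = (7, 0)
  3P = (1, 11)
  4P = O

ord(P) = 4


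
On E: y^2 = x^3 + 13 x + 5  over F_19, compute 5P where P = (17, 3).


k = 5 = 101_2 (binary, LSB first: 101)
Double-and-add from P = (17, 3):
  bit 0 = 1: acc = O + (17, 3) = (17, 3)
  bit 1 = 0: acc unchanged = (17, 3)
  bit 2 = 1: acc = (17, 3) + (1, 0) = (2, 1)

5P = (2, 1)


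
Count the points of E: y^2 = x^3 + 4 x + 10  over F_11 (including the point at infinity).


For each x in F_11, count y with y^2 = x^3 + 4 x + 10 mod 11:
  x = 1: RHS = 4, y in [2, 9]  -> 2 point(s)
  x = 2: RHS = 4, y in [2, 9]  -> 2 point(s)
  x = 3: RHS = 5, y in [4, 7]  -> 2 point(s)
  x = 5: RHS = 1, y in [1, 10]  -> 2 point(s)
  x = 8: RHS = 4, y in [2, 9]  -> 2 point(s)
  x = 9: RHS = 5, y in [4, 7]  -> 2 point(s)
  x = 10: RHS = 5, y in [4, 7]  -> 2 point(s)
Affine points: 14. Add the point at infinity: total = 15.

#E(F_11) = 15


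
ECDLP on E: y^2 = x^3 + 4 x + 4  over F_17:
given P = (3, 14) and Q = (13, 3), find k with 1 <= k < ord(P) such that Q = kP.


Enumerate multiples of P until we hit Q = (13, 3):
  1P = (3, 14)
  2P = (7, 1)
  3P = (8, 15)
  4P = (4, 13)
  5P = (11, 11)
  6P = (5, 8)
  7P = (1, 14)
  8P = (13, 3)
Match found at i = 8.

k = 8


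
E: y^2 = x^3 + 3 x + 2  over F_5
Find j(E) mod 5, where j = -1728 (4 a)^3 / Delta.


Delta = -16(4 a^3 + 27 b^2) mod 5 = 4
-1728 * (4 a)^3 = -1728 * (4*3)^3 mod 5 = 1
j = 1 * 4^(-1) mod 5 = 4

j = 4 (mod 5)


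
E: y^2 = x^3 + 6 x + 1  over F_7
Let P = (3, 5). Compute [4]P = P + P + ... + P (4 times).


k = 4 = 100_2 (binary, LSB first: 001)
Double-and-add from P = (3, 5):
  bit 0 = 0: acc unchanged = O
  bit 1 = 0: acc unchanged = O
  bit 2 = 1: acc = O + (3, 5) = (3, 5)

4P = (3, 5)


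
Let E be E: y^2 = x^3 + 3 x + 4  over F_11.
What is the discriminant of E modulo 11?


4 a^3 + 27 b^2 = 4*3^3 + 27*4^2 = 108 + 432 = 540
Delta = -16 * (540) = -8640
Delta mod 11 = 6

Delta = 6 (mod 11)


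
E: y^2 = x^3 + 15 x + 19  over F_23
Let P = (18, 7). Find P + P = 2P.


Doubling: s = (3 x1^2 + a) / (2 y1)
s = (3*18^2 + 15) / (2*7) mod 23 = 13
x3 = s^2 - 2 x1 mod 23 = 13^2 - 2*18 = 18
y3 = s (x1 - x3) - y1 mod 23 = 13 * (18 - 18) - 7 = 16

2P = (18, 16)


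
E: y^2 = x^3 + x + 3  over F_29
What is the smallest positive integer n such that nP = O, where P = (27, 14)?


Compute successive multiples of P until we hit O:
  1P = (27, 14)
  2P = (28, 28)
  3P = (25, 14)
  4P = (6, 15)
  5P = (1, 11)
  6P = (2, 19)
  7P = (7, 11)
  8P = (8, 28)
  ... (continuing to 36P)
  36P = O

ord(P) = 36


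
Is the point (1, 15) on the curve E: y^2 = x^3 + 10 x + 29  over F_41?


Check whether y^2 = x^3 + 10 x + 29 (mod 41) for (x, y) = (1, 15).
LHS: y^2 = 15^2 mod 41 = 20
RHS: x^3 + 10 x + 29 = 1^3 + 10*1 + 29 mod 41 = 40
LHS != RHS

No, not on the curve


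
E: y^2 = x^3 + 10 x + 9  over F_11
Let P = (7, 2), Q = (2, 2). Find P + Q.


P != Q, so use the chord formula.
s = (y2 - y1) / (x2 - x1) = (0) / (6) mod 11 = 0
x3 = s^2 - x1 - x2 mod 11 = 0^2 - 7 - 2 = 2
y3 = s (x1 - x3) - y1 mod 11 = 0 * (7 - 2) - 2 = 9

P + Q = (2, 9)


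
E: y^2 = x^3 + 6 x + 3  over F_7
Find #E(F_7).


For each x in F_7, count y with y^2 = x^3 + 6 x + 3 mod 7:
  x = 2: RHS = 2, y in [3, 4]  -> 2 point(s)
  x = 4: RHS = 0, y in [0]  -> 1 point(s)
  x = 5: RHS = 4, y in [2, 5]  -> 2 point(s)
Affine points: 5. Add the point at infinity: total = 6.

#E(F_7) = 6


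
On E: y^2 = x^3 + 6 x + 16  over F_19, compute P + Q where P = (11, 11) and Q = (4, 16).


P != Q, so use the chord formula.
s = (y2 - y1) / (x2 - x1) = (5) / (12) mod 19 = 2
x3 = s^2 - x1 - x2 mod 19 = 2^2 - 11 - 4 = 8
y3 = s (x1 - x3) - y1 mod 19 = 2 * (11 - 8) - 11 = 14

P + Q = (8, 14)


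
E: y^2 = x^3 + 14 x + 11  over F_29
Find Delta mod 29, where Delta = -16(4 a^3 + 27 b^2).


4 a^3 + 27 b^2 = 4*14^3 + 27*11^2 = 10976 + 3267 = 14243
Delta = -16 * (14243) = -227888
Delta mod 29 = 23

Delta = 23 (mod 29)


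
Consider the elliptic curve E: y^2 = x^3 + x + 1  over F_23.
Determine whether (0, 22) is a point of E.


Check whether y^2 = x^3 + 1 x + 1 (mod 23) for (x, y) = (0, 22).
LHS: y^2 = 22^2 mod 23 = 1
RHS: x^3 + 1 x + 1 = 0^3 + 1*0 + 1 mod 23 = 1
LHS = RHS

Yes, on the curve


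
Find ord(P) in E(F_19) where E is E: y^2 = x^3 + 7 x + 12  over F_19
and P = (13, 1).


Compute successive multiples of P until we hit O:
  1P = (13, 1)
  2P = (17, 16)
  3P = (9, 14)
  4P = (4, 3)
  5P = (18, 17)
  6P = (18, 2)
  7P = (4, 16)
  8P = (9, 5)
  ... (continuing to 11P)
  11P = O

ord(P) = 11


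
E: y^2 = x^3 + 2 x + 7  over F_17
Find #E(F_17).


For each x in F_17, count y with y^2 = x^3 + 2 x + 7 mod 17:
  x = 2: RHS = 2, y in [6, 11]  -> 2 point(s)
  x = 8: RHS = 8, y in [5, 12]  -> 2 point(s)
  x = 11: RHS = 0, y in [0]  -> 1 point(s)
  x = 12: RHS = 8, y in [5, 12]  -> 2 point(s)
  x = 14: RHS = 8, y in [5, 12]  -> 2 point(s)
  x = 16: RHS = 4, y in [2, 15]  -> 2 point(s)
Affine points: 11. Add the point at infinity: total = 12.

#E(F_17) = 12


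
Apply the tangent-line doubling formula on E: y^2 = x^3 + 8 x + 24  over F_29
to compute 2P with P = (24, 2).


Doubling: s = (3 x1^2 + a) / (2 y1)
s = (3*24^2 + 8) / (2*2) mod 29 = 28
x3 = s^2 - 2 x1 mod 29 = 28^2 - 2*24 = 11
y3 = s (x1 - x3) - y1 mod 29 = 28 * (24 - 11) - 2 = 14

2P = (11, 14)


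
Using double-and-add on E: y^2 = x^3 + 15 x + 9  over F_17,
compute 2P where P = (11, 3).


k = 2 = 10_2 (binary, LSB first: 01)
Double-and-add from P = (11, 3):
  bit 0 = 0: acc unchanged = O
  bit 1 = 1: acc = O + (3, 8) = (3, 8)

2P = (3, 8)


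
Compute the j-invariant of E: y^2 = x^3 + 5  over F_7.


Delta = -16(4 a^3 + 27 b^2) mod 7 = 1
-1728 * (4 a)^3 = -1728 * (4*0)^3 mod 7 = 0
j = 0 * 1^(-1) mod 7 = 0

j = 0 (mod 7)


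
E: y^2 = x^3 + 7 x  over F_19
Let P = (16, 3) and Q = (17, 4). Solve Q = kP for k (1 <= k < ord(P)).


Enumerate multiples of P until we hit Q = (17, 4):
  1P = (16, 3)
  2P = (17, 4)
Match found at i = 2.

k = 2


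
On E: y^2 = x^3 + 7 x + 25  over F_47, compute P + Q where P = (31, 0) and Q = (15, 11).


P != Q, so use the chord formula.
s = (y2 - y1) / (x2 - x1) = (11) / (31) mod 47 = 14
x3 = s^2 - x1 - x2 mod 47 = 14^2 - 31 - 15 = 9
y3 = s (x1 - x3) - y1 mod 47 = 14 * (31 - 9) - 0 = 26

P + Q = (9, 26)


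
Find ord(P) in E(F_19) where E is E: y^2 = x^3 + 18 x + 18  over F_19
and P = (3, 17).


Compute successive multiples of P until we hit O:
  1P = (3, 17)
  2P = (3, 2)
  3P = O

ord(P) = 3


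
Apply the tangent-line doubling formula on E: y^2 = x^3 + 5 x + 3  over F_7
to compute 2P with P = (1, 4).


Doubling: s = (3 x1^2 + a) / (2 y1)
s = (3*1^2 + 5) / (2*4) mod 7 = 1
x3 = s^2 - 2 x1 mod 7 = 1^2 - 2*1 = 6
y3 = s (x1 - x3) - y1 mod 7 = 1 * (1 - 6) - 4 = 5

2P = (6, 5)


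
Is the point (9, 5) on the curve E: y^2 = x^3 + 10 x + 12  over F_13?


Check whether y^2 = x^3 + 10 x + 12 (mod 13) for (x, y) = (9, 5).
LHS: y^2 = 5^2 mod 13 = 12
RHS: x^3 + 10 x + 12 = 9^3 + 10*9 + 12 mod 13 = 12
LHS = RHS

Yes, on the curve


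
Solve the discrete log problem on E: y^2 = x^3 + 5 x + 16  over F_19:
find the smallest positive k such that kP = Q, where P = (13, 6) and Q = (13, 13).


Enumerate multiples of P until we hit Q = (13, 13):
  1P = (13, 6)
  2P = (0, 4)
  3P = (4, 10)
  4P = (9, 7)
  5P = (3, 1)
  6P = (8, 6)
  7P = (17, 13)
  8P = (17, 6)
  9P = (8, 13)
  10P = (3, 18)
  11P = (9, 12)
  12P = (4, 9)
  13P = (0, 15)
  14P = (13, 13)
Match found at i = 14.

k = 14


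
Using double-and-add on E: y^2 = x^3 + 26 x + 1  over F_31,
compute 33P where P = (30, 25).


k = 33 = 100001_2 (binary, LSB first: 100001)
Double-and-add from P = (30, 25):
  bit 0 = 1: acc = O + (30, 25) = (30, 25)
  bit 1 = 0: acc unchanged = (30, 25)
  bit 2 = 0: acc unchanged = (30, 25)
  bit 3 = 0: acc unchanged = (30, 25)
  bit 4 = 0: acc unchanged = (30, 25)
  bit 5 = 1: acc = (30, 25) + (6, 1) = (27, 9)

33P = (27, 9)


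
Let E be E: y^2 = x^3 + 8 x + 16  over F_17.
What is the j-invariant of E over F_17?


Delta = -16(4 a^3 + 27 b^2) mod 17 = 1
-1728 * (4 a)^3 = -1728 * (4*8)^3 mod 17 = 3
j = 3 * 1^(-1) mod 17 = 3

j = 3 (mod 17)


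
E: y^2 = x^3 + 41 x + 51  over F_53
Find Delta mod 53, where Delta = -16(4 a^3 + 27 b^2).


4 a^3 + 27 b^2 = 4*41^3 + 27*51^2 = 275684 + 70227 = 345911
Delta = -16 * (345911) = -5534576
Delta mod 53 = 2

Delta = 2 (mod 53)


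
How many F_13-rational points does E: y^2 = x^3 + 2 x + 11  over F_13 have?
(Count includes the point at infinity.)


For each x in F_13, count y with y^2 = x^3 + 2 x + 11 mod 13:
  x = 1: RHS = 1, y in [1, 12]  -> 2 point(s)
  x = 2: RHS = 10, y in [6, 7]  -> 2 point(s)
  x = 5: RHS = 3, y in [4, 9]  -> 2 point(s)
  x = 7: RHS = 4, y in [2, 11]  -> 2 point(s)
  x = 9: RHS = 4, y in [2, 11]  -> 2 point(s)
  x = 10: RHS = 4, y in [2, 11]  -> 2 point(s)
  x = 11: RHS = 12, y in [5, 8]  -> 2 point(s)
Affine points: 14. Add the point at infinity: total = 15.

#E(F_13) = 15


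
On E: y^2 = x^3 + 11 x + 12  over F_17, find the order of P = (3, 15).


Compute successive multiples of P until we hit O:
  1P = (3, 15)
  2P = (12, 11)
  3P = (15, 13)
  4P = (8, 0)
  5P = (15, 4)
  6P = (12, 6)
  7P = (3, 2)
  8P = O

ord(P) = 8


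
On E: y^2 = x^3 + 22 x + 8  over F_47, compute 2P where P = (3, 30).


Doubling: s = (3 x1^2 + a) / (2 y1)
s = (3*3^2 + 22) / (2*30) mod 47 = 11
x3 = s^2 - 2 x1 mod 47 = 11^2 - 2*3 = 21
y3 = s (x1 - x3) - y1 mod 47 = 11 * (3 - 21) - 30 = 7

2P = (21, 7)


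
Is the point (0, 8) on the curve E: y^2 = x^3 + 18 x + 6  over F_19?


Check whether y^2 = x^3 + 18 x + 6 (mod 19) for (x, y) = (0, 8).
LHS: y^2 = 8^2 mod 19 = 7
RHS: x^3 + 18 x + 6 = 0^3 + 18*0 + 6 mod 19 = 6
LHS != RHS

No, not on the curve


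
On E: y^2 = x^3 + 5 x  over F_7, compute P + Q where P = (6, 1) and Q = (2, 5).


P != Q, so use the chord formula.
s = (y2 - y1) / (x2 - x1) = (4) / (3) mod 7 = 6
x3 = s^2 - x1 - x2 mod 7 = 6^2 - 6 - 2 = 0
y3 = s (x1 - x3) - y1 mod 7 = 6 * (6 - 0) - 1 = 0

P + Q = (0, 0)


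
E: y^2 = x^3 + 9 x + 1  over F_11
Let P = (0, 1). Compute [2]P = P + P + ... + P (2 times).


k = 2 = 10_2 (binary, LSB first: 01)
Double-and-add from P = (0, 1):
  bit 0 = 0: acc unchanged = O
  bit 1 = 1: acc = O + (1, 0) = (1, 0)

2P = (1, 0)


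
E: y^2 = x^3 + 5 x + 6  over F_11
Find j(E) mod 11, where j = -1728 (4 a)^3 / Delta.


Delta = -16(4 a^3 + 27 b^2) mod 11 = 10
-1728 * (4 a)^3 = -1728 * (4*5)^3 mod 11 = 8
j = 8 * 10^(-1) mod 11 = 3

j = 3 (mod 11)


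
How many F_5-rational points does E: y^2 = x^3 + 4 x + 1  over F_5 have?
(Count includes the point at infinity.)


For each x in F_5, count y with y^2 = x^3 + 4 x + 1 mod 5:
  x = 0: RHS = 1, y in [1, 4]  -> 2 point(s)
  x = 1: RHS = 1, y in [1, 4]  -> 2 point(s)
  x = 3: RHS = 0, y in [0]  -> 1 point(s)
  x = 4: RHS = 1, y in [1, 4]  -> 2 point(s)
Affine points: 7. Add the point at infinity: total = 8.

#E(F_5) = 8


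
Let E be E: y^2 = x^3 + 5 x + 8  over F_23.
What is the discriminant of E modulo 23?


4 a^3 + 27 b^2 = 4*5^3 + 27*8^2 = 500 + 1728 = 2228
Delta = -16 * (2228) = -35648
Delta mod 23 = 2

Delta = 2 (mod 23)


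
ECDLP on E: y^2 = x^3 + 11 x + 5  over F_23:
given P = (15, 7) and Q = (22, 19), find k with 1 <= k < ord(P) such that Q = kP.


Enumerate multiples of P until we hit Q = (22, 19):
  1P = (15, 7)
  2P = (2, 9)
  3P = (18, 20)
  4P = (19, 14)
  5P = (5, 22)
  6P = (11, 10)
  7P = (22, 4)
  8P = (12, 18)
  9P = (12, 5)
  10P = (22, 19)
Match found at i = 10.

k = 10


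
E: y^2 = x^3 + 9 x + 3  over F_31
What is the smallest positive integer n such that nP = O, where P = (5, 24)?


Compute successive multiples of P until we hit O:
  1P = (5, 24)
  2P = (26, 9)
  3P = (10, 15)
  4P = (18, 18)
  5P = (15, 14)
  6P = (12, 14)
  7P = (23, 15)
  8P = (11, 10)
  ... (continuing to 28P)
  28P = O

ord(P) = 28


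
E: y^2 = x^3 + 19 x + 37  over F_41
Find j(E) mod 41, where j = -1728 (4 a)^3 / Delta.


Delta = -16(4 a^3 + 27 b^2) mod 41 = 28
-1728 * (4 a)^3 = -1728 * (4*19)^3 mod 41 = 25
j = 25 * 28^(-1) mod 41 = 17

j = 17 (mod 41)


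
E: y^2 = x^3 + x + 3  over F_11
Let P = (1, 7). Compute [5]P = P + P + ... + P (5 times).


k = 5 = 101_2 (binary, LSB first: 101)
Double-and-add from P = (1, 7):
  bit 0 = 1: acc = O + (1, 7) = (1, 7)
  bit 1 = 0: acc unchanged = (1, 7)
  bit 2 = 1: acc = (1, 7) + (1, 7) = (1, 4)

5P = (1, 4)


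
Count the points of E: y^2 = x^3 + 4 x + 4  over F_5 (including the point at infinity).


For each x in F_5, count y with y^2 = x^3 + 4 x + 4 mod 5:
  x = 0: RHS = 4, y in [2, 3]  -> 2 point(s)
  x = 1: RHS = 4, y in [2, 3]  -> 2 point(s)
  x = 2: RHS = 0, y in [0]  -> 1 point(s)
  x = 4: RHS = 4, y in [2, 3]  -> 2 point(s)
Affine points: 7. Add the point at infinity: total = 8.

#E(F_5) = 8


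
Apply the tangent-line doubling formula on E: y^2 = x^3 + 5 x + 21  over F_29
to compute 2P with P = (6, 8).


Doubling: s = (3 x1^2 + a) / (2 y1)
s = (3*6^2 + 5) / (2*8) mod 29 = 27
x3 = s^2 - 2 x1 mod 29 = 27^2 - 2*6 = 21
y3 = s (x1 - x3) - y1 mod 29 = 27 * (6 - 21) - 8 = 22

2P = (21, 22)


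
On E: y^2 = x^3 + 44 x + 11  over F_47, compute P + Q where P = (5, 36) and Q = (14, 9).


P != Q, so use the chord formula.
s = (y2 - y1) / (x2 - x1) = (20) / (9) mod 47 = 44
x3 = s^2 - x1 - x2 mod 47 = 44^2 - 5 - 14 = 37
y3 = s (x1 - x3) - y1 mod 47 = 44 * (5 - 37) - 36 = 13

P + Q = (37, 13)


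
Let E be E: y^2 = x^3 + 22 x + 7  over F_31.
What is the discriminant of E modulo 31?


4 a^3 + 27 b^2 = 4*22^3 + 27*7^2 = 42592 + 1323 = 43915
Delta = -16 * (43915) = -702640
Delta mod 31 = 6

Delta = 6 (mod 31)


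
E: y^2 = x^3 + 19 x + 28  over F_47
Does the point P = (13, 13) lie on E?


Check whether y^2 = x^3 + 19 x + 28 (mod 47) for (x, y) = (13, 13).
LHS: y^2 = 13^2 mod 47 = 28
RHS: x^3 + 19 x + 28 = 13^3 + 19*13 + 28 mod 47 = 28
LHS = RHS

Yes, on the curve


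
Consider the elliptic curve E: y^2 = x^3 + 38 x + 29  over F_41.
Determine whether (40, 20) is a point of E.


Check whether y^2 = x^3 + 38 x + 29 (mod 41) for (x, y) = (40, 20).
LHS: y^2 = 20^2 mod 41 = 31
RHS: x^3 + 38 x + 29 = 40^3 + 38*40 + 29 mod 41 = 31
LHS = RHS

Yes, on the curve


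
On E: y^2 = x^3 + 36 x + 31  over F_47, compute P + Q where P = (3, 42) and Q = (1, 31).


P != Q, so use the chord formula.
s = (y2 - y1) / (x2 - x1) = (36) / (45) mod 47 = 29
x3 = s^2 - x1 - x2 mod 47 = 29^2 - 3 - 1 = 38
y3 = s (x1 - x3) - y1 mod 47 = 29 * (3 - 38) - 42 = 24

P + Q = (38, 24)


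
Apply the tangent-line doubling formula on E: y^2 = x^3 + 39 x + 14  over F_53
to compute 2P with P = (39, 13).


Doubling: s = (3 x1^2 + a) / (2 y1)
s = (3*39^2 + 39) / (2*13) mod 53 = 18
x3 = s^2 - 2 x1 mod 53 = 18^2 - 2*39 = 34
y3 = s (x1 - x3) - y1 mod 53 = 18 * (39 - 34) - 13 = 24

2P = (34, 24)


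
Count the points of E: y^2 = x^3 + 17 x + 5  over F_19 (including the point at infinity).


For each x in F_19, count y with y^2 = x^3 + 17 x + 5 mod 19:
  x = 0: RHS = 5, y in [9, 10]  -> 2 point(s)
  x = 1: RHS = 4, y in [2, 17]  -> 2 point(s)
  x = 2: RHS = 9, y in [3, 16]  -> 2 point(s)
  x = 3: RHS = 7, y in [8, 11]  -> 2 point(s)
  x = 4: RHS = 4, y in [2, 17]  -> 2 point(s)
  x = 5: RHS = 6, y in [5, 14]  -> 2 point(s)
  x = 6: RHS = 0, y in [0]  -> 1 point(s)
  x = 7: RHS = 11, y in [7, 12]  -> 2 point(s)
  x = 8: RHS = 7, y in [8, 11]  -> 2 point(s)
  x = 10: RHS = 16, y in [4, 15]  -> 2 point(s)
  x = 14: RHS = 4, y in [2, 17]  -> 2 point(s)
  x = 15: RHS = 6, y in [5, 14]  -> 2 point(s)
  x = 17: RHS = 1, y in [1, 18]  -> 2 point(s)
  x = 18: RHS = 6, y in [5, 14]  -> 2 point(s)
Affine points: 27. Add the point at infinity: total = 28.

#E(F_19) = 28


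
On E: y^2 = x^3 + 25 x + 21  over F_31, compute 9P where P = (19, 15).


k = 9 = 1001_2 (binary, LSB first: 1001)
Double-and-add from P = (19, 15):
  bit 0 = 1: acc = O + (19, 15) = (19, 15)
  bit 1 = 0: acc unchanged = (19, 15)
  bit 2 = 0: acc unchanged = (19, 15)
  bit 3 = 1: acc = (19, 15) + (18, 14) = (26, 9)

9P = (26, 9)


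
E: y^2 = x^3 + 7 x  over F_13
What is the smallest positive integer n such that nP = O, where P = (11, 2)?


Compute successive multiples of P until we hit O:
  1P = (11, 2)
  2P = (3, 10)
  3P = (0, 0)
  4P = (3, 3)
  5P = (11, 11)
  6P = O

ord(P) = 6


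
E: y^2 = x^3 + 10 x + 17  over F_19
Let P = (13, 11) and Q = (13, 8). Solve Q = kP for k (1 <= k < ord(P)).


Enumerate multiples of P until we hit Q = (13, 8):
  1P = (13, 11)
  2P = (18, 14)
  3P = (18, 5)
  4P = (13, 8)
Match found at i = 4.

k = 4


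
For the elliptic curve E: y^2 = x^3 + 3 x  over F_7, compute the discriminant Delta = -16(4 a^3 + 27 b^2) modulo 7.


4 a^3 + 27 b^2 = 4*3^3 + 27*0^2 = 108 + 0 = 108
Delta = -16 * (108) = -1728
Delta mod 7 = 1

Delta = 1 (mod 7)


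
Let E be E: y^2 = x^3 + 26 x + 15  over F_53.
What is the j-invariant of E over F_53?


Delta = -16(4 a^3 + 27 b^2) mod 53 = 10
-1728 * (4 a)^3 = -1728 * (4*26)^3 mod 53 = 44
j = 44 * 10^(-1) mod 53 = 15

j = 15 (mod 53)


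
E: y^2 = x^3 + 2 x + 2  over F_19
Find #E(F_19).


For each x in F_19, count y with y^2 = x^3 + 2 x + 2 mod 19:
  x = 1: RHS = 5, y in [9, 10]  -> 2 point(s)
  x = 3: RHS = 16, y in [4, 15]  -> 2 point(s)
  x = 4: RHS = 17, y in [6, 13]  -> 2 point(s)
  x = 5: RHS = 4, y in [2, 17]  -> 2 point(s)
  x = 7: RHS = 17, y in [6, 13]  -> 2 point(s)
  x = 8: RHS = 17, y in [6, 13]  -> 2 point(s)
  x = 11: RHS = 6, y in [5, 14]  -> 2 point(s)
  x = 12: RHS = 6, y in [5, 14]  -> 2 point(s)
  x = 14: RHS = 0, y in [0]  -> 1 point(s)
  x = 15: RHS = 6, y in [5, 14]  -> 2 point(s)
  x = 16: RHS = 7, y in [8, 11]  -> 2 point(s)
  x = 17: RHS = 9, y in [3, 16]  -> 2 point(s)
Affine points: 23. Add the point at infinity: total = 24.

#E(F_19) = 24


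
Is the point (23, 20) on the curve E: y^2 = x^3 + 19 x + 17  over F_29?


Check whether y^2 = x^3 + 19 x + 17 (mod 29) for (x, y) = (23, 20).
LHS: y^2 = 20^2 mod 29 = 23
RHS: x^3 + 19 x + 17 = 23^3 + 19*23 + 17 mod 29 = 6
LHS != RHS

No, not on the curve


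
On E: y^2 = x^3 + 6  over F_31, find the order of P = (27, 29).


Compute successive multiples of P until we hit O:
  1P = (27, 29)
  2P = (28, 14)
  3P = (15, 8)
  4P = (25, 21)
  5P = (26, 6)
  6P = (11, 29)
  7P = (24, 2)
  8P = (30, 6)
  ... (continuing to 43P)
  43P = O

ord(P) = 43


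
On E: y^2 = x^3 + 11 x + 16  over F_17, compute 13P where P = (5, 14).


k = 13 = 1101_2 (binary, LSB first: 1011)
Double-and-add from P = (5, 14):
  bit 0 = 1: acc = O + (5, 14) = (5, 14)
  bit 1 = 0: acc unchanged = (5, 14)
  bit 2 = 1: acc = (5, 14) + (10, 2) = (3, 5)
  bit 3 = 1: acc = (3, 5) + (6, 3) = (16, 15)

13P = (16, 15)


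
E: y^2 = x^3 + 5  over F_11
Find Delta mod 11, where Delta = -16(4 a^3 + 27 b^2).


4 a^3 + 27 b^2 = 4*0^3 + 27*5^2 = 0 + 675 = 675
Delta = -16 * (675) = -10800
Delta mod 11 = 2

Delta = 2 (mod 11)


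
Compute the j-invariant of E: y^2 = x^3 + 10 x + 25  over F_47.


Delta = -16(4 a^3 + 27 b^2) mod 47 = 29
-1728 * (4 a)^3 = -1728 * (4*10)^3 mod 47 = 34
j = 34 * 29^(-1) mod 47 = 19

j = 19 (mod 47)


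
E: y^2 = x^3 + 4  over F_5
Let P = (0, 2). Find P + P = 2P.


Doubling: s = (3 x1^2 + a) / (2 y1)
s = (3*0^2 + 0) / (2*2) mod 5 = 0
x3 = s^2 - 2 x1 mod 5 = 0^2 - 2*0 = 0
y3 = s (x1 - x3) - y1 mod 5 = 0 * (0 - 0) - 2 = 3

2P = (0, 3)


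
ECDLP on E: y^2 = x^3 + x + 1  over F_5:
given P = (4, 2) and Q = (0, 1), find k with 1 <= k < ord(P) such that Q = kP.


Enumerate multiples of P until we hit Q = (0, 1):
  1P = (4, 2)
  2P = (3, 4)
  3P = (2, 4)
  4P = (0, 4)
  5P = (0, 1)
Match found at i = 5.

k = 5


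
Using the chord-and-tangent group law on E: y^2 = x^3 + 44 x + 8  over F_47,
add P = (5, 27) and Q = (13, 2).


P != Q, so use the chord formula.
s = (y2 - y1) / (x2 - x1) = (22) / (8) mod 47 = 38
x3 = s^2 - x1 - x2 mod 47 = 38^2 - 5 - 13 = 16
y3 = s (x1 - x3) - y1 mod 47 = 38 * (5 - 16) - 27 = 25

P + Q = (16, 25)


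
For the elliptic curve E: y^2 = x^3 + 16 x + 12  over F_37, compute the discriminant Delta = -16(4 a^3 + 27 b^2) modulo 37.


4 a^3 + 27 b^2 = 4*16^3 + 27*12^2 = 16384 + 3888 = 20272
Delta = -16 * (20272) = -324352
Delta mod 37 = 27

Delta = 27 (mod 37)


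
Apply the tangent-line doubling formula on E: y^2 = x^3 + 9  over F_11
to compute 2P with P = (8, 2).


Doubling: s = (3 x1^2 + a) / (2 y1)
s = (3*8^2 + 0) / (2*2) mod 11 = 4
x3 = s^2 - 2 x1 mod 11 = 4^2 - 2*8 = 0
y3 = s (x1 - x3) - y1 mod 11 = 4 * (8 - 0) - 2 = 8

2P = (0, 8)


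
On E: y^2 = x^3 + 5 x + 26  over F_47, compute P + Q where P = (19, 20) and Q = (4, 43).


P != Q, so use the chord formula.
s = (y2 - y1) / (x2 - x1) = (23) / (32) mod 47 = 11
x3 = s^2 - x1 - x2 mod 47 = 11^2 - 19 - 4 = 4
y3 = s (x1 - x3) - y1 mod 47 = 11 * (19 - 4) - 20 = 4

P + Q = (4, 4)


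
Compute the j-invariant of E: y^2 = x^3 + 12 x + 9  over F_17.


Delta = -16(4 a^3 + 27 b^2) mod 17 = 4
-1728 * (4 a)^3 = -1728 * (4*12)^3 mod 17 = 8
j = 8 * 4^(-1) mod 17 = 2

j = 2 (mod 17)


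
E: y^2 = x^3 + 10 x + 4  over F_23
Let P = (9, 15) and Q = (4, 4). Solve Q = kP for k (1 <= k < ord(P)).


Enumerate multiples of P until we hit Q = (4, 4):
  1P = (9, 15)
  2P = (5, 8)
  3P = (2, 3)
  4P = (14, 6)
  5P = (6, 21)
  6P = (12, 14)
  7P = (20, 4)
  8P = (18, 17)
  9P = (4, 4)
Match found at i = 9.

k = 9


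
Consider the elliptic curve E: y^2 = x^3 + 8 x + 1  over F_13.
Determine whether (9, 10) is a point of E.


Check whether y^2 = x^3 + 8 x + 1 (mod 13) for (x, y) = (9, 10).
LHS: y^2 = 10^2 mod 13 = 9
RHS: x^3 + 8 x + 1 = 9^3 + 8*9 + 1 mod 13 = 9
LHS = RHS

Yes, on the curve


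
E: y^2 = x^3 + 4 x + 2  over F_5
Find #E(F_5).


For each x in F_5, count y with y^2 = x^3 + 4 x + 2 mod 5:
  x = 3: RHS = 1, y in [1, 4]  -> 2 point(s)
Affine points: 2. Add the point at infinity: total = 3.

#E(F_5) = 3


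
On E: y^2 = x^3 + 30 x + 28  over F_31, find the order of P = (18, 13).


Compute successive multiples of P until we hit O:
  1P = (18, 13)
  2P = (30, 11)
  3P = (8, 6)
  4P = (12, 16)
  5P = (9, 29)
  6P = (24, 8)
  7P = (25, 29)
  8P = (16, 27)
  ... (continuing to 31P)
  31P = O

ord(P) = 31


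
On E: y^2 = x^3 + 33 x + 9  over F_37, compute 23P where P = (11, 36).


k = 23 = 10111_2 (binary, LSB first: 11101)
Double-and-add from P = (11, 36):
  bit 0 = 1: acc = O + (11, 36) = (11, 36)
  bit 1 = 1: acc = (11, 36) + (36, 30) = (18, 16)
  bit 2 = 1: acc = (18, 16) + (29, 26) = (0, 34)
  bit 3 = 0: acc unchanged = (0, 34)
  bit 4 = 1: acc = (0, 34) + (10, 9) = (24, 26)

23P = (24, 26)


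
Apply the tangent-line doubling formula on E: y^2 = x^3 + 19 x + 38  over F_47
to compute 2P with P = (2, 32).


Doubling: s = (3 x1^2 + a) / (2 y1)
s = (3*2^2 + 19) / (2*32) mod 47 = 35
x3 = s^2 - 2 x1 mod 47 = 35^2 - 2*2 = 46
y3 = s (x1 - x3) - y1 mod 47 = 35 * (2 - 46) - 32 = 26

2P = (46, 26)


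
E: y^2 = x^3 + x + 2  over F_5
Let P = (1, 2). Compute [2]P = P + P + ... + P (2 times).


k = 2 = 10_2 (binary, LSB first: 01)
Double-and-add from P = (1, 2):
  bit 0 = 0: acc unchanged = O
  bit 1 = 1: acc = O + (4, 0) = (4, 0)

2P = (4, 0)


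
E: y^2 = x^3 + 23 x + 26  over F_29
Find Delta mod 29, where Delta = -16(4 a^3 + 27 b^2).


4 a^3 + 27 b^2 = 4*23^3 + 27*26^2 = 48668 + 18252 = 66920
Delta = -16 * (66920) = -1070720
Delta mod 29 = 18

Delta = 18 (mod 29)


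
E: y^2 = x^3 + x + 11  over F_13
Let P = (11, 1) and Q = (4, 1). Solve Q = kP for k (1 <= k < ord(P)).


Enumerate multiples of P until we hit Q = (4, 1):
  1P = (11, 1)
  2P = (4, 12)
  3P = (1, 0)
  4P = (4, 1)
Match found at i = 4.

k = 4


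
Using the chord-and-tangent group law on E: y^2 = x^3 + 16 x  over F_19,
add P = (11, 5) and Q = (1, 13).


P != Q, so use the chord formula.
s = (y2 - y1) / (x2 - x1) = (8) / (9) mod 19 = 3
x3 = s^2 - x1 - x2 mod 19 = 3^2 - 11 - 1 = 16
y3 = s (x1 - x3) - y1 mod 19 = 3 * (11 - 16) - 5 = 18

P + Q = (16, 18)


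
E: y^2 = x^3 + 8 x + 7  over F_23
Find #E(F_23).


For each x in F_23, count y with y^2 = x^3 + 8 x + 7 mod 23:
  x = 1: RHS = 16, y in [4, 19]  -> 2 point(s)
  x = 2: RHS = 8, y in [10, 13]  -> 2 point(s)
  x = 3: RHS = 12, y in [9, 14]  -> 2 point(s)
  x = 6: RHS = 18, y in [8, 15]  -> 2 point(s)
  x = 8: RHS = 8, y in [10, 13]  -> 2 point(s)
  x = 9: RHS = 3, y in [7, 16]  -> 2 point(s)
  x = 10: RHS = 6, y in [11, 12]  -> 2 point(s)
  x = 11: RHS = 0, y in [0]  -> 1 point(s)
  x = 13: RHS = 8, y in [10, 13]  -> 2 point(s)
  x = 15: RHS = 6, y in [11, 12]  -> 2 point(s)
  x = 18: RHS = 3, y in [7, 16]  -> 2 point(s)
  x = 19: RHS = 3, y in [7, 16]  -> 2 point(s)
  x = 20: RHS = 2, y in [5, 18]  -> 2 point(s)
  x = 21: RHS = 6, y in [11, 12]  -> 2 point(s)
Affine points: 27. Add the point at infinity: total = 28.

#E(F_23) = 28


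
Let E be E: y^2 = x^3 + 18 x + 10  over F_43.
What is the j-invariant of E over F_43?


Delta = -16(4 a^3 + 27 b^2) mod 43 = 7
-1728 * (4 a)^3 = -1728 * (4*18)^3 mod 43 = 22
j = 22 * 7^(-1) mod 43 = 40

j = 40 (mod 43)


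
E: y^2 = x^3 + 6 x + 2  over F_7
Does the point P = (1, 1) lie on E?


Check whether y^2 = x^3 + 6 x + 2 (mod 7) for (x, y) = (1, 1).
LHS: y^2 = 1^2 mod 7 = 1
RHS: x^3 + 6 x + 2 = 1^3 + 6*1 + 2 mod 7 = 2
LHS != RHS

No, not on the curve


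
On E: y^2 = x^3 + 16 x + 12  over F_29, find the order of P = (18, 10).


Compute successive multiples of P until we hit O:
  1P = (18, 10)
  2P = (2, 9)
  3P = (3, 0)
  4P = (2, 20)
  5P = (18, 19)
  6P = O

ord(P) = 6


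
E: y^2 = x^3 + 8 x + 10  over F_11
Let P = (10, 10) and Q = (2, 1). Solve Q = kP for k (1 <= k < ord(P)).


Enumerate multiples of P until we hit Q = (2, 1):
  1P = (10, 10)
  2P = (2, 1)
Match found at i = 2.

k = 2


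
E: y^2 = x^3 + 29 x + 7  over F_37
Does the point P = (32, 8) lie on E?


Check whether y^2 = x^3 + 29 x + 7 (mod 37) for (x, y) = (32, 8).
LHS: y^2 = 8^2 mod 37 = 27
RHS: x^3 + 29 x + 7 = 32^3 + 29*32 + 7 mod 37 = 33
LHS != RHS

No, not on the curve


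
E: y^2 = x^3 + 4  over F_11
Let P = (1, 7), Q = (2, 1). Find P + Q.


P != Q, so use the chord formula.
s = (y2 - y1) / (x2 - x1) = (5) / (1) mod 11 = 5
x3 = s^2 - x1 - x2 mod 11 = 5^2 - 1 - 2 = 0
y3 = s (x1 - x3) - y1 mod 11 = 5 * (1 - 0) - 7 = 9

P + Q = (0, 9)


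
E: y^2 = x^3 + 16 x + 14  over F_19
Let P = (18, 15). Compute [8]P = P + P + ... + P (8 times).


k = 8 = 1000_2 (binary, LSB first: 0001)
Double-and-add from P = (18, 15):
  bit 0 = 0: acc unchanged = O
  bit 1 = 0: acc unchanged = O
  bit 2 = 0: acc unchanged = O
  bit 3 = 1: acc = O + (13, 14) = (13, 14)

8P = (13, 14)


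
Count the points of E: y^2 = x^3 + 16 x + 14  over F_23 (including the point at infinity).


For each x in F_23, count y with y^2 = x^3 + 16 x + 14 mod 23:
  x = 1: RHS = 8, y in [10, 13]  -> 2 point(s)
  x = 2: RHS = 8, y in [10, 13]  -> 2 point(s)
  x = 4: RHS = 4, y in [2, 21]  -> 2 point(s)
  x = 5: RHS = 12, y in [9, 14]  -> 2 point(s)
  x = 6: RHS = 4, y in [2, 21]  -> 2 point(s)
  x = 7: RHS = 9, y in [3, 20]  -> 2 point(s)
  x = 9: RHS = 13, y in [6, 17]  -> 2 point(s)
  x = 10: RHS = 1, y in [1, 22]  -> 2 point(s)
  x = 11: RHS = 3, y in [7, 16]  -> 2 point(s)
  x = 12: RHS = 2, y in [5, 18]  -> 2 point(s)
  x = 13: RHS = 4, y in [2, 21]  -> 2 point(s)
  x = 15: RHS = 18, y in [8, 15]  -> 2 point(s)
  x = 17: RHS = 1, y in [1, 22]  -> 2 point(s)
  x = 18: RHS = 16, y in [4, 19]  -> 2 point(s)
  x = 19: RHS = 1, y in [1, 22]  -> 2 point(s)
  x = 20: RHS = 8, y in [10, 13]  -> 2 point(s)
Affine points: 32. Add the point at infinity: total = 33.

#E(F_23) = 33


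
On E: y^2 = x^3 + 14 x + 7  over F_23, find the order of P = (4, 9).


Compute successive multiples of P until we hit O:
  1P = (4, 9)
  2P = (5, 8)
  3P = (15, 2)
  4P = (16, 7)
  5P = (19, 5)
  6P = (6, 13)
  7P = (17, 11)
  8P = (14, 16)
  ... (continuing to 17P)
  17P = O

ord(P) = 17


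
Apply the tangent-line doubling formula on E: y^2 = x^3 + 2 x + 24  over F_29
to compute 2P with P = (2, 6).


Doubling: s = (3 x1^2 + a) / (2 y1)
s = (3*2^2 + 2) / (2*6) mod 29 = 6
x3 = s^2 - 2 x1 mod 29 = 6^2 - 2*2 = 3
y3 = s (x1 - x3) - y1 mod 29 = 6 * (2 - 3) - 6 = 17

2P = (3, 17)


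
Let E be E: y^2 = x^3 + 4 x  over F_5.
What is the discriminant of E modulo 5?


4 a^3 + 27 b^2 = 4*4^3 + 27*0^2 = 256 + 0 = 256
Delta = -16 * (256) = -4096
Delta mod 5 = 4

Delta = 4 (mod 5)


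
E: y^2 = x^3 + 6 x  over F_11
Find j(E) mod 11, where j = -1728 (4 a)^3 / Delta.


Delta = -16(4 a^3 + 27 b^2) mod 11 = 3
-1728 * (4 a)^3 = -1728 * (4*6)^3 mod 11 = 3
j = 3 * 3^(-1) mod 11 = 1

j = 1 (mod 11)


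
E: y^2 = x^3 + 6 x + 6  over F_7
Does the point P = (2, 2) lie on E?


Check whether y^2 = x^3 + 6 x + 6 (mod 7) for (x, y) = (2, 2).
LHS: y^2 = 2^2 mod 7 = 4
RHS: x^3 + 6 x + 6 = 2^3 + 6*2 + 6 mod 7 = 5
LHS != RHS

No, not on the curve


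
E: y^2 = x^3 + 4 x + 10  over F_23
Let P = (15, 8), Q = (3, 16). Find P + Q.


P != Q, so use the chord formula.
s = (y2 - y1) / (x2 - x1) = (8) / (11) mod 23 = 7
x3 = s^2 - x1 - x2 mod 23 = 7^2 - 15 - 3 = 8
y3 = s (x1 - x3) - y1 mod 23 = 7 * (15 - 8) - 8 = 18

P + Q = (8, 18)


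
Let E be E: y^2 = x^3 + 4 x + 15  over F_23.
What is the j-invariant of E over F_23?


Delta = -16(4 a^3 + 27 b^2) mod 23 = 19
-1728 * (4 a)^3 = -1728 * (4*4)^3 mod 23 = 17
j = 17 * 19^(-1) mod 23 = 13

j = 13 (mod 23)


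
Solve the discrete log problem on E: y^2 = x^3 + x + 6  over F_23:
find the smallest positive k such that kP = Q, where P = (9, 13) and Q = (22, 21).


Enumerate multiples of P until we hit Q = (22, 21):
  1P = (9, 13)
  2P = (14, 2)
  3P = (3, 6)
  4P = (13, 13)
  5P = (1, 10)
  6P = (2, 4)
  7P = (16, 1)
  8P = (0, 11)
  9P = (22, 2)
  10P = (10, 2)
  11P = (10, 21)
  12P = (22, 21)
Match found at i = 12.

k = 12


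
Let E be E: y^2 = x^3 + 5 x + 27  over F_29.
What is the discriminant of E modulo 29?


4 a^3 + 27 b^2 = 4*5^3 + 27*27^2 = 500 + 19683 = 20183
Delta = -16 * (20183) = -322928
Delta mod 29 = 16

Delta = 16 (mod 29)


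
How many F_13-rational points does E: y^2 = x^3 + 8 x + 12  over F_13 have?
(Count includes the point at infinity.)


For each x in F_13, count y with y^2 = x^3 + 8 x + 12 mod 13:
  x = 0: RHS = 12, y in [5, 8]  -> 2 point(s)
  x = 2: RHS = 10, y in [6, 7]  -> 2 point(s)
  x = 4: RHS = 4, y in [2, 11]  -> 2 point(s)
  x = 6: RHS = 3, y in [4, 9]  -> 2 point(s)
  x = 8: RHS = 3, y in [4, 9]  -> 2 point(s)
  x = 10: RHS = 0, y in [0]  -> 1 point(s)
  x = 11: RHS = 1, y in [1, 12]  -> 2 point(s)
  x = 12: RHS = 3, y in [4, 9]  -> 2 point(s)
Affine points: 15. Add the point at infinity: total = 16.

#E(F_13) = 16


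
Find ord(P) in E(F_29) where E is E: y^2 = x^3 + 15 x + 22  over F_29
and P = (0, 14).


Compute successive multiples of P until we hit O:
  1P = (0, 14)
  2P = (22, 26)
  3P = (20, 12)
  4P = (18, 11)
  5P = (7, 21)
  6P = (23, 21)
  7P = (13, 6)
  8P = (9, 25)
  ... (continuing to 39P)
  39P = O

ord(P) = 39


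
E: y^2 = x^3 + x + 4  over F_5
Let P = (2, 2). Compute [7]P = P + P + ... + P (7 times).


k = 7 = 111_2 (binary, LSB first: 111)
Double-and-add from P = (2, 2):
  bit 0 = 1: acc = O + (2, 2) = (2, 2)
  bit 1 = 1: acc = (2, 2) + (0, 2) = (3, 3)
  bit 2 = 1: acc = (3, 3) + (1, 4) = (0, 3)

7P = (0, 3)


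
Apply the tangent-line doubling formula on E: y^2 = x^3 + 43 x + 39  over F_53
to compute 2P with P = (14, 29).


Doubling: s = (3 x1^2 + a) / (2 y1)
s = (3*14^2 + 43) / (2*29) mod 53 = 52
x3 = s^2 - 2 x1 mod 53 = 52^2 - 2*14 = 26
y3 = s (x1 - x3) - y1 mod 53 = 52 * (14 - 26) - 29 = 36

2P = (26, 36)


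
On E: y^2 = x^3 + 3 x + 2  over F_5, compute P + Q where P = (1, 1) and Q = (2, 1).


P != Q, so use the chord formula.
s = (y2 - y1) / (x2 - x1) = (0) / (1) mod 5 = 0
x3 = s^2 - x1 - x2 mod 5 = 0^2 - 1 - 2 = 2
y3 = s (x1 - x3) - y1 mod 5 = 0 * (1 - 2) - 1 = 4

P + Q = (2, 4)


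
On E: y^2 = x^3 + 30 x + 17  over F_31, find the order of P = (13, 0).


Compute successive multiples of P until we hit O:
  1P = (13, 0)
  2P = O

ord(P) = 2


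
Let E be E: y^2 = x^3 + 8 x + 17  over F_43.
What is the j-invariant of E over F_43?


Delta = -16(4 a^3 + 27 b^2) mod 43 = 22
-1728 * (4 a)^3 = -1728 * (4*8)^3 mod 43 = 27
j = 27 * 22^(-1) mod 43 = 11

j = 11 (mod 43)


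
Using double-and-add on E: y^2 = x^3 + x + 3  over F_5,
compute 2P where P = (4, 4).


k = 2 = 10_2 (binary, LSB first: 01)
Double-and-add from P = (4, 4):
  bit 0 = 0: acc unchanged = O
  bit 1 = 1: acc = O + (1, 0) = (1, 0)

2P = (1, 0)


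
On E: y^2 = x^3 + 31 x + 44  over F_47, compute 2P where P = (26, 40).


Doubling: s = (3 x1^2 + a) / (2 y1)
s = (3*26^2 + 31) / (2*40) mod 47 = 4
x3 = s^2 - 2 x1 mod 47 = 4^2 - 2*26 = 11
y3 = s (x1 - x3) - y1 mod 47 = 4 * (26 - 11) - 40 = 20

2P = (11, 20)


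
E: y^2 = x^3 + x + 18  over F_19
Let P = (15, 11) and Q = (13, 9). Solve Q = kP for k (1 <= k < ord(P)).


Enumerate multiples of P until we hit Q = (13, 9):
  1P = (15, 11)
  2P = (13, 9)
Match found at i = 2.

k = 2


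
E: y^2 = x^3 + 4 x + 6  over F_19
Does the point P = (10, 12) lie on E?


Check whether y^2 = x^3 + 4 x + 6 (mod 19) for (x, y) = (10, 12).
LHS: y^2 = 12^2 mod 19 = 11
RHS: x^3 + 4 x + 6 = 10^3 + 4*10 + 6 mod 19 = 1
LHS != RHS

No, not on the curve


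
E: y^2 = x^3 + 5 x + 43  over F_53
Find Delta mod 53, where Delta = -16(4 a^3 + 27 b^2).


4 a^3 + 27 b^2 = 4*5^3 + 27*43^2 = 500 + 49923 = 50423
Delta = -16 * (50423) = -806768
Delta mod 53 = 51

Delta = 51 (mod 53)


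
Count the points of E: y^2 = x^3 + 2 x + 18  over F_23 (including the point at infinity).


For each x in F_23, count y with y^2 = x^3 + 2 x + 18 mod 23:
  x = 0: RHS = 18, y in [8, 15]  -> 2 point(s)
  x = 6: RHS = 16, y in [4, 19]  -> 2 point(s)
  x = 9: RHS = 6, y in [11, 12]  -> 2 point(s)
  x = 10: RHS = 3, y in [7, 16]  -> 2 point(s)
  x = 16: RHS = 6, y in [11, 12]  -> 2 point(s)
  x = 20: RHS = 8, y in [10, 13]  -> 2 point(s)
  x = 21: RHS = 6, y in [11, 12]  -> 2 point(s)
Affine points: 14. Add the point at infinity: total = 15.

#E(F_23) = 15


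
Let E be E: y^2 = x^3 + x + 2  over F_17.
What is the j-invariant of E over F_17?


Delta = -16(4 a^3 + 27 b^2) mod 17 = 10
-1728 * (4 a)^3 = -1728 * (4*1)^3 mod 17 = 10
j = 10 * 10^(-1) mod 17 = 1

j = 1 (mod 17)


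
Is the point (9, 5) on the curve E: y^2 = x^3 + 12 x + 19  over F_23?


Check whether y^2 = x^3 + 12 x + 19 (mod 23) for (x, y) = (9, 5).
LHS: y^2 = 5^2 mod 23 = 2
RHS: x^3 + 12 x + 19 = 9^3 + 12*9 + 19 mod 23 = 5
LHS != RHS

No, not on the curve


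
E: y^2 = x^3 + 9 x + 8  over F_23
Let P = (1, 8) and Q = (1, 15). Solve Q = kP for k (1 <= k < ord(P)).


Enumerate multiples of P until we hit Q = (1, 15):
  1P = (1, 8)
  2P = (0, 10)
  3P = (3, 19)
  4P = (9, 17)
  5P = (6, 18)
  6P = (20, 0)
  7P = (6, 5)
  8P = (9, 6)
  9P = (3, 4)
  10P = (0, 13)
  11P = (1, 15)
Match found at i = 11.

k = 11


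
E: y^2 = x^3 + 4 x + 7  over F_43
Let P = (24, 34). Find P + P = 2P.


Doubling: s = (3 x1^2 + a) / (2 y1)
s = (3*24^2 + 4) / (2*34) mod 43 = 28
x3 = s^2 - 2 x1 mod 43 = 28^2 - 2*24 = 5
y3 = s (x1 - x3) - y1 mod 43 = 28 * (24 - 5) - 34 = 25

2P = (5, 25)


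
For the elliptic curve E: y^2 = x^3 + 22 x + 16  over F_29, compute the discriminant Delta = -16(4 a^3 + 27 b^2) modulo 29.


4 a^3 + 27 b^2 = 4*22^3 + 27*16^2 = 42592 + 6912 = 49504
Delta = -16 * (49504) = -792064
Delta mod 29 = 13

Delta = 13 (mod 29)


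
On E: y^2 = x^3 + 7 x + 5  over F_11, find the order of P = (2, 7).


Compute successive multiples of P until we hit O:
  1P = (2, 7)
  2P = (8, 10)
  3P = (4, 3)
  4P = (9, 7)
  5P = (0, 4)
  6P = (3, 8)
  7P = (7, 10)
  8P = (5, 0)
  ... (continuing to 16P)
  16P = O

ord(P) = 16


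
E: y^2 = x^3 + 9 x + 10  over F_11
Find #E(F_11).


For each x in F_11, count y with y^2 = x^3 + 9 x + 10 mod 11:
  x = 1: RHS = 9, y in [3, 8]  -> 2 point(s)
  x = 2: RHS = 3, y in [5, 6]  -> 2 point(s)
  x = 3: RHS = 9, y in [3, 8]  -> 2 point(s)
  x = 4: RHS = 0, y in [0]  -> 1 point(s)
  x = 5: RHS = 4, y in [2, 9]  -> 2 point(s)
  x = 6: RHS = 5, y in [4, 7]  -> 2 point(s)
  x = 7: RHS = 9, y in [3, 8]  -> 2 point(s)
  x = 8: RHS = 0, y in [0]  -> 1 point(s)
  x = 10: RHS = 0, y in [0]  -> 1 point(s)
Affine points: 15. Add the point at infinity: total = 16.

#E(F_11) = 16


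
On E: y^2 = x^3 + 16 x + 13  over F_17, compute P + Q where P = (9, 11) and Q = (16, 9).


P != Q, so use the chord formula.
s = (y2 - y1) / (x2 - x1) = (15) / (7) mod 17 = 7
x3 = s^2 - x1 - x2 mod 17 = 7^2 - 9 - 16 = 7
y3 = s (x1 - x3) - y1 mod 17 = 7 * (9 - 7) - 11 = 3

P + Q = (7, 3)


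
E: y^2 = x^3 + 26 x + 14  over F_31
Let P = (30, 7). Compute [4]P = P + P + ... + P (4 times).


k = 4 = 100_2 (binary, LSB first: 001)
Double-and-add from P = (30, 7):
  bit 0 = 0: acc unchanged = O
  bit 1 = 0: acc unchanged = O
  bit 2 = 1: acc = O + (30, 24) = (30, 24)

4P = (30, 24)


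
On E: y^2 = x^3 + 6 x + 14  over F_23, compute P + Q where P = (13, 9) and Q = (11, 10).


P != Q, so use the chord formula.
s = (y2 - y1) / (x2 - x1) = (1) / (21) mod 23 = 11
x3 = s^2 - x1 - x2 mod 23 = 11^2 - 13 - 11 = 5
y3 = s (x1 - x3) - y1 mod 23 = 11 * (13 - 5) - 9 = 10

P + Q = (5, 10)


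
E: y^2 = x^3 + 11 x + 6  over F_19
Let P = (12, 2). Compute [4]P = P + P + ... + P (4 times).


k = 4 = 100_2 (binary, LSB first: 001)
Double-and-add from P = (12, 2):
  bit 0 = 0: acc unchanged = O
  bit 1 = 0: acc unchanged = O
  bit 2 = 1: acc = O + (13, 16) = (13, 16)

4P = (13, 16)


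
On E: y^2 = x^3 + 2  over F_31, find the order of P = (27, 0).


Compute successive multiples of P until we hit O:
  1P = (27, 0)
  2P = O

ord(P) = 2


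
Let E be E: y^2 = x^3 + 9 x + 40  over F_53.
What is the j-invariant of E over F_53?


Delta = -16(4 a^3 + 27 b^2) mod 53 = 10
-1728 * (4 a)^3 = -1728 * (4*9)^3 mod 53 = 18
j = 18 * 10^(-1) mod 53 = 23

j = 23 (mod 53)


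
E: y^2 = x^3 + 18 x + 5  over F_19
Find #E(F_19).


For each x in F_19, count y with y^2 = x^3 + 18 x + 5 mod 19:
  x = 0: RHS = 5, y in [9, 10]  -> 2 point(s)
  x = 1: RHS = 5, y in [9, 10]  -> 2 point(s)
  x = 2: RHS = 11, y in [7, 12]  -> 2 point(s)
  x = 5: RHS = 11, y in [7, 12]  -> 2 point(s)
  x = 6: RHS = 6, y in [5, 14]  -> 2 point(s)
  x = 10: RHS = 7, y in [8, 11]  -> 2 point(s)
  x = 12: RHS = 11, y in [7, 12]  -> 2 point(s)
  x = 13: RHS = 4, y in [2, 17]  -> 2 point(s)
  x = 16: RHS = 0, y in [0]  -> 1 point(s)
  x = 18: RHS = 5, y in [9, 10]  -> 2 point(s)
Affine points: 19. Add the point at infinity: total = 20.

#E(F_19) = 20


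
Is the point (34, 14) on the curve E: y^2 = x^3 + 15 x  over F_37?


Check whether y^2 = x^3 + 15 x + 0 (mod 37) for (x, y) = (34, 14).
LHS: y^2 = 14^2 mod 37 = 11
RHS: x^3 + 15 x + 0 = 34^3 + 15*34 + 0 mod 37 = 2
LHS != RHS

No, not on the curve


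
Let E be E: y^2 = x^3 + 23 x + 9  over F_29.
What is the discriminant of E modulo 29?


4 a^3 + 27 b^2 = 4*23^3 + 27*9^2 = 48668 + 2187 = 50855
Delta = -16 * (50855) = -813680
Delta mod 29 = 2

Delta = 2 (mod 29)


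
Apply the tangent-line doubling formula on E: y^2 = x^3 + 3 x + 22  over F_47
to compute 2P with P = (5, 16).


Doubling: s = (3 x1^2 + a) / (2 y1)
s = (3*5^2 + 3) / (2*16) mod 47 = 23
x3 = s^2 - 2 x1 mod 47 = 23^2 - 2*5 = 2
y3 = s (x1 - x3) - y1 mod 47 = 23 * (5 - 2) - 16 = 6

2P = (2, 6)
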